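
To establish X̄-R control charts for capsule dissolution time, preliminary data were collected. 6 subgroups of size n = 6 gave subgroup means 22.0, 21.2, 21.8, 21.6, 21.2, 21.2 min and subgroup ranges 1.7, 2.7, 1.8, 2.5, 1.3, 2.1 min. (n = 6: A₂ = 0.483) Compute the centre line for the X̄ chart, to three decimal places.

21.500

X̄̄ = (22.0 + 21.2 + 21.8 + 21.6 + 21.2 + 21.2) / 6 = 129.0000 / 6 = 21.5000
CL = X̄̄ = 21.5000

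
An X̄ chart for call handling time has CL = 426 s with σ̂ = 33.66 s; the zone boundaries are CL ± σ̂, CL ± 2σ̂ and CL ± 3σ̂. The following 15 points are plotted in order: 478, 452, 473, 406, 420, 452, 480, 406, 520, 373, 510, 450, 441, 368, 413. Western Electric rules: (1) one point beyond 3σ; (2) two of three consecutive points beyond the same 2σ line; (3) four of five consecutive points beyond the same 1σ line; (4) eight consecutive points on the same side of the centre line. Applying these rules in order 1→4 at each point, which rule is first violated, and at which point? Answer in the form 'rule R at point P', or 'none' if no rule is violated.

Zone of each point (C = within 1σ̂, B = 1σ̂–2σ̂, A = 2σ̂–3σ̂, * = beyond 3σ̂; sign = side of CL): 1:+B, 2:+C, 3:+B, 4:-C, 5:-C, 6:+C, 7:+B, 8:-C, 9:+A, 10:-B, 11:+A, 12:+C, 13:+C, 14:-B, 15:-C
Rule 2 (two of three consecutive points beyond the same 2σ limit) is satisfied at point 11.

rule 2 at point 11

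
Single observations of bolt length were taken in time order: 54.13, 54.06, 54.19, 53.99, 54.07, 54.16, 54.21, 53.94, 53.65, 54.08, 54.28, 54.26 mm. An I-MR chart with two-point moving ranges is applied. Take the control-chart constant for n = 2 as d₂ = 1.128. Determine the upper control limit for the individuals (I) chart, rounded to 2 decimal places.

54.53

X̄ = (54.13 + 54.06 + 54.19 + 53.99 + 54.07 + 54.16 + 54.21 + 53.94 + 53.65 + 54.08 + 54.28 + 54.26) / 12 = 54.0850
Moving ranges: 0.07, 0.13, 0.20, 0.08, 0.09, 0.05, 0.27, 0.29, 0.43, 0.20, 0.02; M̄R̄ = 1.8300 / 11 = 0.1664
UCL = X̄ + 3·M̄R̄/d₂ = 54.0850 + 3 × 0.1664 / 1.128 = 54.5275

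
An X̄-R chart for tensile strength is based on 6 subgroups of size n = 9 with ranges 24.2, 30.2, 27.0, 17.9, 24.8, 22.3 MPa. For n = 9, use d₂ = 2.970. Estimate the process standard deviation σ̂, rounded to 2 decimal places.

R̄ = (24.2 + 30.2 + 27.0 + 17.9 + 24.8 + 22.3) / 6 = 24.4000
σ̂ = R̄ / d₂ = 24.4000 / 2.970 = 8.2155

8.22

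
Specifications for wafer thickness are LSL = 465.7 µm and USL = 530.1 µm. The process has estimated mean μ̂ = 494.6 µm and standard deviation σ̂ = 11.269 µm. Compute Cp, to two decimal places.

0.95

Cp = (USL − LSL) / (6σ̂) = (530.1 − 465.7) / (6 × 11.269) = 64.4000 / 67.6140 = 0.9525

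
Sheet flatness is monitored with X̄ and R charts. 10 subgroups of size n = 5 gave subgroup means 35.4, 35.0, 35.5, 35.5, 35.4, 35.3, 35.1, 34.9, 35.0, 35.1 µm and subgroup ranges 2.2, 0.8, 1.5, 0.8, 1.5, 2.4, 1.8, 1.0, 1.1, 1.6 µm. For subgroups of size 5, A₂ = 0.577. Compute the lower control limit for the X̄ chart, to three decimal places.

X̄̄ = (35.4 + 35.0 + 35.5 + 35.5 + 35.4 + 35.3 + 35.1 + 34.9 + 35.0 + 35.1) / 10 = 352.2000 / 10 = 35.2200
R̄ = (2.2 + 0.8 + 1.5 + 0.8 + 1.5 + 2.4 + 1.8 + 1.0 + 1.1 + 1.6) / 10 = 14.7000 / 10 = 1.4700
LCL = X̄̄ − A₂·R̄ = 35.2200 − 0.577 × 1.4700 = 34.3718

34.372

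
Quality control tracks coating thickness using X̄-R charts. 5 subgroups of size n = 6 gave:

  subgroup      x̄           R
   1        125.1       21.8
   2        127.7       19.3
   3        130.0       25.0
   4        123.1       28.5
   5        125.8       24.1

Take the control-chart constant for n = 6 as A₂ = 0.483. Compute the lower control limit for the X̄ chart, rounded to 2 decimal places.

X̄̄ = (125.1 + 127.7 + 130.0 + 123.1 + 125.8) / 5 = 631.7000 / 5 = 126.3400
R̄ = (21.8 + 19.3 + 25.0 + 28.5 + 24.1) / 5 = 118.7000 / 5 = 23.7400
LCL = X̄̄ − A₂·R̄ = 126.3400 − 0.483 × 23.7400 = 114.8736

114.87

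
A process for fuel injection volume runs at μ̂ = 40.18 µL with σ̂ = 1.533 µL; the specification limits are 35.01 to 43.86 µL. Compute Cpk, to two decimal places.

Cpu = (USL − μ̂) / (3σ̂) = (43.86 − 40.18) / (3 × 1.533) = 0.8002; Cpl = (μ̂ − LSL) / (3σ̂) = (40.18 − 35.01) / (3 × 1.533) = 1.1242; Cpk = min(Cpu, Cpl) = 0.8002

0.80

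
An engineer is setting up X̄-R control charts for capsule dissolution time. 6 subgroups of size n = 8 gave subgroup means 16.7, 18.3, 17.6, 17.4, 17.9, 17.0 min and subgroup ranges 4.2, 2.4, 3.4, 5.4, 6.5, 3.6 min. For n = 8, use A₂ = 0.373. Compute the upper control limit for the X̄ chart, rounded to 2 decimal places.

19.07

X̄̄ = (16.7 + 18.3 + 17.6 + 17.4 + 17.9 + 17.0) / 6 = 104.9000 / 6 = 17.4833
R̄ = (4.2 + 2.4 + 3.4 + 5.4 + 6.5 + 3.6) / 6 = 25.5000 / 6 = 4.2500
UCL = X̄̄ + A₂·R̄ = 17.4833 + 0.373 × 4.2500 = 19.0686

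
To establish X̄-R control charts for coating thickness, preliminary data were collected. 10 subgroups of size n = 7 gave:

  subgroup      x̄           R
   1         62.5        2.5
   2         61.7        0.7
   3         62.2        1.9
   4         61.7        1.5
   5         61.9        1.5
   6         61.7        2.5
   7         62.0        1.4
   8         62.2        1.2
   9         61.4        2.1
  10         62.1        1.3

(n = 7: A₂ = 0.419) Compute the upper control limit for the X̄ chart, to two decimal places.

X̄̄ = (62.5 + 61.7 + 62.2 + 61.7 + 61.9 + 61.7 + 62.0 + 62.2 + 61.4 + 62.1) / 10 = 619.4000 / 10 = 61.9400
R̄ = (2.5 + 0.7 + 1.9 + 1.5 + 1.5 + 2.5 + 1.4 + 1.2 + 2.1 + 1.3) / 10 = 16.6000 / 10 = 1.6600
UCL = X̄̄ + A₂·R̄ = 61.9400 + 0.419 × 1.6600 = 62.6355

62.64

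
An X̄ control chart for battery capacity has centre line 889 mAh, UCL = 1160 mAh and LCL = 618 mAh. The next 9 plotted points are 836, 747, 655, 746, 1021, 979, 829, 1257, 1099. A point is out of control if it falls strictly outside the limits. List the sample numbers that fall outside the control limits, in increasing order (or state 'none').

Compare each point to [618, 1160]: sample 8 = 1257 > UCL.

8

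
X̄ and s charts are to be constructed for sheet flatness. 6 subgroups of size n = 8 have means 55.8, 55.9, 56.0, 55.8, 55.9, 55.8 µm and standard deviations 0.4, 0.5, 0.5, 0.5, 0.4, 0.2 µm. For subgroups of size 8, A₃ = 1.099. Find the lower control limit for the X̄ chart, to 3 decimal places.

55.409

X̄̄ = (55.8 + 55.9 + 56.0 + 55.8 + 55.9 + 55.8) / 6 = 55.8667
s̄ = (0.4 + 0.5 + 0.5 + 0.5 + 0.4 + 0.2) / 6 = 0.4167
LCL = X̄̄ − A₃·s̄ = 55.8667 − 1.099 × 0.4167 = 55.4087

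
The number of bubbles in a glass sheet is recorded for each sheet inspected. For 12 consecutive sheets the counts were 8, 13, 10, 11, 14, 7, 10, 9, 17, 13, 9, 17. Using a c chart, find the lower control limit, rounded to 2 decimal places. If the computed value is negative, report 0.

1.33

c̄ = (8 + 13 + 10 + 11 + 14 + 7 + 10 + 9 + 17 + 13 + 9 + 17) / 12 = 138 / 12 = 11.5000
LCL = c̄ − 3√c̄ = 11.5000 − 3 × 3.3912 = 1.3265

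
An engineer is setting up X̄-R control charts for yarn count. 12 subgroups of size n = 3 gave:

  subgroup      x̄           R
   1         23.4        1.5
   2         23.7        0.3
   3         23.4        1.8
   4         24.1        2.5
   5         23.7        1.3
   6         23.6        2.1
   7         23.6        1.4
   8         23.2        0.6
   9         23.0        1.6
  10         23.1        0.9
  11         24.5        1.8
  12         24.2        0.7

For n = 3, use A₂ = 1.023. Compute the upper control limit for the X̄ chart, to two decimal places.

X̄̄ = (23.4 + 23.7 + 23.4 + 24.1 + 23.7 + 23.6 + 23.6 + 23.2 + 23.0 + 23.1 + 24.5 + 24.2) / 12 = 283.5000 / 12 = 23.6250
R̄ = (1.5 + 0.3 + 1.8 + 2.5 + 1.3 + 2.1 + 1.4 + 0.6 + 1.6 + 0.9 + 1.8 + 0.7) / 12 = 16.5000 / 12 = 1.3750
UCL = X̄̄ + A₂·R̄ = 23.6250 + 1.023 × 1.3750 = 25.0316

25.03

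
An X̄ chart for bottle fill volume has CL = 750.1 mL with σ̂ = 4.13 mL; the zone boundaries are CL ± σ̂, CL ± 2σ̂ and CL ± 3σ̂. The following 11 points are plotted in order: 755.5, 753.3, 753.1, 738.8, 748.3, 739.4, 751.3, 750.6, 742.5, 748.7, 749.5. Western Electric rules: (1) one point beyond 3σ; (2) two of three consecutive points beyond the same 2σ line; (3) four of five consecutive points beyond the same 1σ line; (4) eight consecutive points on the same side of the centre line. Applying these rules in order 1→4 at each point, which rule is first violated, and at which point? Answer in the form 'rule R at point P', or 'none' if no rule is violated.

Zone of each point (C = within 1σ̂, B = 1σ̂–2σ̂, A = 2σ̂–3σ̂, * = beyond 3σ̂; sign = side of CL): 1:+B, 2:+C, 3:+C, 4:-A, 5:-C, 6:-A, 7:+C, 8:+C, 9:-B, 10:-C, 11:-C
Rule 2 (two of three consecutive points beyond the same 2σ limit) is satisfied at point 6.

rule 2 at point 6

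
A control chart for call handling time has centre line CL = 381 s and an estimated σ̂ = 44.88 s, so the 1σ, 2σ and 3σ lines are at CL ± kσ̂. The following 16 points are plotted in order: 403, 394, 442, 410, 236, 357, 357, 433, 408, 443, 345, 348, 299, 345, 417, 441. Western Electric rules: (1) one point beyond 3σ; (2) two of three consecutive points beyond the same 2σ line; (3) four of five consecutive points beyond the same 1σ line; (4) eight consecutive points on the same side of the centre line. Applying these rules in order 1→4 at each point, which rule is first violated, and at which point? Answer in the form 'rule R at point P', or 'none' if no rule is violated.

Zone of each point (C = within 1σ̂, B = 1σ̂–2σ̂, A = 2σ̂–3σ̂, * = beyond 3σ̂; sign = side of CL): 1:+C, 2:+C, 3:+B, 4:+C, 5:-*, 6:-C, 7:-C, 8:+B, 9:+C, 10:+B, 11:-C, 12:-C, 13:-B, 14:-C, 15:+C, 16:+B
Rule 1 (one point beyond the 3σ limits) is satisfied at point 5.

rule 1 at point 5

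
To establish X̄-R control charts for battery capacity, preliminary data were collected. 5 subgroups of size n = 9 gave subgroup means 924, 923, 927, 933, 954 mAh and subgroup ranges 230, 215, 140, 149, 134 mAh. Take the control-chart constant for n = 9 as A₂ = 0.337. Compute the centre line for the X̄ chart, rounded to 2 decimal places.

932.20

X̄̄ = (924 + 923 + 927 + 933 + 954) / 5 = 4661.0000 / 5 = 932.2000
CL = X̄̄ = 932.2000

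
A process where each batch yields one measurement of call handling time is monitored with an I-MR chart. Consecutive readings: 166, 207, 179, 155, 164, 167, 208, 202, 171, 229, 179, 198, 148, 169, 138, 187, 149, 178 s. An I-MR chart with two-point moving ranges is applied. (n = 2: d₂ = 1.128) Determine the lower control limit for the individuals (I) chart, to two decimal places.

94.84

X̄ = (166 + 207 + 179 + 155 + 164 + 167 + 208 + 202 + 171 + 229 + 179 + 198 + 148 + 169 + 138 + 187 + 149 + 178) / 18 = 177.4444
Moving ranges: 41, 28, 24, 9, 3, 41, 6, 31, 58, 50, 19, 50, 21, 31, 49, 38, 29; M̄R̄ = 528.0000 / 17 = 31.0588
LCL = X̄ − 3·M̄R̄/d₂ = 177.4444 − 3 × 31.0588 / 1.128 = 94.8412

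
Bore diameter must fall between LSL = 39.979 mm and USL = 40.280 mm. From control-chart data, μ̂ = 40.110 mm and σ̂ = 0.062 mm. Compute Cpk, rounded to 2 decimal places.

0.70

Cpu = (USL − μ̂) / (3σ̂) = (40.280 − 40.110) / (3 × 0.062) = 0.9140; Cpl = (μ̂ − LSL) / (3σ̂) = (40.110 − 39.979) / (3 × 0.062) = 0.7043; Cpk = min(Cpu, Cpl) = 0.7043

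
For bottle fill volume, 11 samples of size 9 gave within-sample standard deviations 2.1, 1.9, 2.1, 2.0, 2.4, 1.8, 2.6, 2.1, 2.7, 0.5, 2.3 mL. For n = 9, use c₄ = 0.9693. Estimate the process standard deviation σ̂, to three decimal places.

s̄ = (2.1 + 1.9 + 2.1 + 2.0 + 2.4 + 1.8 + 2.6 + 2.1 + 2.7 + 0.5 + 2.3) / 11 = 2.0455
σ̂ = s̄ / c₄ = 2.0455 / 0.9693 = 2.1102

2.110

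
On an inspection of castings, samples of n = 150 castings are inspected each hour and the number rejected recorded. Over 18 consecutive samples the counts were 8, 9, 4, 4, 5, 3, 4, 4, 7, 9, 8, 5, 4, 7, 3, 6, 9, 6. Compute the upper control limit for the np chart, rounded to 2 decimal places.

p̄ = Σdᵢ / (k·n) = 105 / (18 × 150) = 0.03889
UCL = np̄ + 3·√(np̄(1−p̄)) = 5.8333 + 3 × √(5.8333×0.96111) = 5.8333 + 3 × 2.3678 = 12.9367

12.94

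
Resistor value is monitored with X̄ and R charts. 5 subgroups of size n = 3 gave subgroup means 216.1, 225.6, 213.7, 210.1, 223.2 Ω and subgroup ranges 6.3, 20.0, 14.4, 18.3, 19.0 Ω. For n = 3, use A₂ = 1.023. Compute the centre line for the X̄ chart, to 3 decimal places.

217.740

X̄̄ = (216.1 + 225.6 + 213.7 + 210.1 + 223.2) / 5 = 1088.7000 / 5 = 217.7400
CL = X̄̄ = 217.7400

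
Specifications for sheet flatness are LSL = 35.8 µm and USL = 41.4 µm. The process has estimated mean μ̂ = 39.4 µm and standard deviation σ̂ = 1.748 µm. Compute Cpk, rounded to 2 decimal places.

0.38

Cpu = (USL − μ̂) / (3σ̂) = (41.4 − 39.4) / (3 × 1.748) = 0.3814; Cpl = (μ̂ − LSL) / (3σ̂) = (39.4 − 35.8) / (3 × 1.748) = 0.6865; Cpk = min(Cpu, Cpl) = 0.3814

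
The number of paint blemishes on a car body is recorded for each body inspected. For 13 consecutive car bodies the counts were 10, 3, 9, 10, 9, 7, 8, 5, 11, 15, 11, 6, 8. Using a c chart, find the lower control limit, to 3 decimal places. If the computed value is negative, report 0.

c̄ = (10 + 3 + 9 + 10 + 9 + 7 + 8 + 5 + 11 + 15 + 11 + 6 + 8) / 13 = 112 / 13 = 8.6154
LCL = c̄ − 3√c̄ = 8.6154 − 3 × 2.9352 = -0.1902 → 0 (cannot be negative)

0.000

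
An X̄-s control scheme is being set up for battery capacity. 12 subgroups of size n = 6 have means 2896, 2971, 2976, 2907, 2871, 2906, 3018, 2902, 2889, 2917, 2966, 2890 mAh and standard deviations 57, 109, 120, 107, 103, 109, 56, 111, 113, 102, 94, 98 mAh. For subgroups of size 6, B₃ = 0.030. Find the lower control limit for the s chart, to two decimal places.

2.95

s̄ = (57 + 109 + 120 + 107 + 103 + 109 + 56 + 111 + 113 + 102 + 94 + 98) / 12 = 98.2500
LCL_s = B₃·s̄ = 0.030 × 98.2500 = 2.9475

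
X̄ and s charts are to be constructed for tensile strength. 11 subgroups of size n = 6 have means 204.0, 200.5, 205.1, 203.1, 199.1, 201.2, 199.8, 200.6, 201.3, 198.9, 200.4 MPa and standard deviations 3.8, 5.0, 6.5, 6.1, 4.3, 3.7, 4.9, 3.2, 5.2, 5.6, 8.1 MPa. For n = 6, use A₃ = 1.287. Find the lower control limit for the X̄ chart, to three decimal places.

X̄̄ = (204.0 + 200.5 + 205.1 + 203.1 + 199.1 + 201.2 + 199.8 + 200.6 + 201.3 + 198.9 + 200.4) / 11 = 201.2727
s̄ = (3.8 + 5.0 + 6.5 + 6.1 + 4.3 + 3.7 + 4.9 + 3.2 + 5.2 + 5.6 + 8.1) / 11 = 5.1273
LCL = X̄̄ − A₃·s̄ = 201.2727 − 1.287 × 5.1273 = 194.6739

194.674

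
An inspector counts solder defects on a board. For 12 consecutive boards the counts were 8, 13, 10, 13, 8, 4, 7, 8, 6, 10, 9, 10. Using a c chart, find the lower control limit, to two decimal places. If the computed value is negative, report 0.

c̄ = (8 + 13 + 10 + 13 + 8 + 4 + 7 + 8 + 6 + 10 + 9 + 10) / 12 = 106 / 12 = 8.8333
LCL = c̄ − 3√c̄ = 8.8333 − 3 × 2.9721 = -0.0829 → 0 (cannot be negative)

0.00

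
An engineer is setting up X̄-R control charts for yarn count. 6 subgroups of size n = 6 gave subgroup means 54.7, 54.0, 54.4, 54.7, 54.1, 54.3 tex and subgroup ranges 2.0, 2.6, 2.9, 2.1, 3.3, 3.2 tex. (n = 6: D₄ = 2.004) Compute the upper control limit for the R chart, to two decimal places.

5.38

R̄ = (2.0 + 2.6 + 2.9 + 2.1 + 3.3 + 3.2) / 6 = 16.1000 / 6 = 2.6833
UCL_R = D₄·R̄ = 2.004 × 2.6833 = 5.3774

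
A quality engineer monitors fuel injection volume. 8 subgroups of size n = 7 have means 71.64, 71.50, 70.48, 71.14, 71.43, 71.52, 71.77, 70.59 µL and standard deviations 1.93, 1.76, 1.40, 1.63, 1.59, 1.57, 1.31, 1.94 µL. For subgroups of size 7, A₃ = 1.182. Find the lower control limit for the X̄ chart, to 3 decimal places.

69.319

X̄̄ = (71.64 + 71.50 + 70.48 + 71.14 + 71.43 + 71.52 + 71.77 + 70.59) / 8 = 71.2588
s̄ = (1.93 + 1.76 + 1.40 + 1.63 + 1.59 + 1.57 + 1.31 + 1.94) / 8 = 1.6412
LCL = X̄̄ − A₃·s̄ = 71.2588 − 1.182 × 1.6412 = 69.3188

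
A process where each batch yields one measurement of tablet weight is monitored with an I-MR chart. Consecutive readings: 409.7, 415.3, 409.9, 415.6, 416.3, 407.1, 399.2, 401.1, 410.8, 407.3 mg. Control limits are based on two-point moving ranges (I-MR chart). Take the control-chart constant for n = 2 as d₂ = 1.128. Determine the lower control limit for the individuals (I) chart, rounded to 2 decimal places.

X̄ = (409.7 + 415.3 + 409.9 + 415.6 + 416.3 + 407.1 + 399.2 + 401.1 + 410.8 + 407.3) / 10 = 409.2300
Moving ranges: 5.6, 5.4, 5.7, 0.7, 9.2, 7.9, 1.9, 9.7, 3.5; M̄R̄ = 49.6000 / 9 = 5.5111
LCL = X̄ − 3·M̄R̄/d₂ = 409.2300 − 3 × 5.5111 / 1.128 = 394.5728

394.57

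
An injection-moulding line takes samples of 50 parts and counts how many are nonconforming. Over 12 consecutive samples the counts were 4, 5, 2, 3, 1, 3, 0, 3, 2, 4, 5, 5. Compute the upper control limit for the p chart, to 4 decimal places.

0.1637

p̄ = Σdᵢ / (k·n) = 37 / (12 × 50) = 0.06167
UCL = p̄ + 3·√(p̄(1−p̄)/n) = 0.06167 + 3 × √(0.06167×0.93833/50) = 0.06167 + 3 × 0.03402 = 0.16372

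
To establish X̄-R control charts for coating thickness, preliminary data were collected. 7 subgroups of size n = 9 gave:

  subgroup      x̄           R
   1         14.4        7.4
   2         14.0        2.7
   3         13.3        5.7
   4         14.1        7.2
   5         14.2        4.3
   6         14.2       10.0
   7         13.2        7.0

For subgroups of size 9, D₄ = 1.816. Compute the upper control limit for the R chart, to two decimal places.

11.49

R̄ = (7.4 + 2.7 + 5.7 + 7.2 + 4.3 + 10.0 + 7.0) / 7 = 44.3000 / 7 = 6.3286
UCL_R = D₄·R̄ = 1.816 × 6.3286 = 11.4927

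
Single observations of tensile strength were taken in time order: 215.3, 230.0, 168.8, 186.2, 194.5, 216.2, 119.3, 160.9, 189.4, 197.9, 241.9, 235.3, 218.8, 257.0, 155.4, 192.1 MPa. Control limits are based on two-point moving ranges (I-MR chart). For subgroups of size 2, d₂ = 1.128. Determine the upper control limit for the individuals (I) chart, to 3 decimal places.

X̄ = (215.3 + 230.0 + 168.8 + 186.2 + 194.5 + 216.2 + 119.3 + 160.9 + 189.4 + 197.9 + 241.9 + 235.3 + 218.8 + 257.0 + 155.4 + 192.1) / 16 = 198.6875
Moving ranges: 14.7, 61.2, 17.4, 8.3, 21.7, 96.9, 41.6, 28.5, 8.5, 44.0, 6.6, 16.5, 38.2, 101.6, 36.7; M̄R̄ = 542.4000 / 15 = 36.1600
UCL = X̄ + 3·M̄R̄/d₂ = 198.6875 + 3 × 36.1600 / 1.128 = 294.8577

294.858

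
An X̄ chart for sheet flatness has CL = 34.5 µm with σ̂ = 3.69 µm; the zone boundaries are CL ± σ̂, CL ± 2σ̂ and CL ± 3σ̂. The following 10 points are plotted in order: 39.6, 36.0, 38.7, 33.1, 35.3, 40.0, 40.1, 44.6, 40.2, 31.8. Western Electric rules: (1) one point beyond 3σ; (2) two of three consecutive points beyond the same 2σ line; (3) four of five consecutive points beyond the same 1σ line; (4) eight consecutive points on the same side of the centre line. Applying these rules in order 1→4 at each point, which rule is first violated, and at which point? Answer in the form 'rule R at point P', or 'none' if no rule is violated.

rule 3 at point 9

Zone of each point (C = within 1σ̂, B = 1σ̂–2σ̂, A = 2σ̂–3σ̂, * = beyond 3σ̂; sign = side of CL): 1:+B, 2:+C, 3:+B, 4:-C, 5:+C, 6:+B, 7:+B, 8:+A, 9:+B, 10:-C
Rule 3 (four of five consecutive points beyond the same 1σ limit) is satisfied at point 9.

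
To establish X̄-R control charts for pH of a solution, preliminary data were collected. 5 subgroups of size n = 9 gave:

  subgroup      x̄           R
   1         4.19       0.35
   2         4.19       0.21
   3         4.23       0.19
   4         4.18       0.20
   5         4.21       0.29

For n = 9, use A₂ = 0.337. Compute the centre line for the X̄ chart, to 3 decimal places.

X̄̄ = (4.19 + 4.19 + 4.23 + 4.18 + 4.21) / 5 = 21.0000 / 5 = 4.2000
CL = X̄̄ = 4.2000

4.200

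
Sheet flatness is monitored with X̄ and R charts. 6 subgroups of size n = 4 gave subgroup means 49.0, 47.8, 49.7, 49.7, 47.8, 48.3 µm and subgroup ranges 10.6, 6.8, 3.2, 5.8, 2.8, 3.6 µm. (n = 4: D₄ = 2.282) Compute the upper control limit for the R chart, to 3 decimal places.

R̄ = (10.6 + 6.8 + 3.2 + 5.8 + 2.8 + 3.6) / 6 = 32.8000 / 6 = 5.4667
UCL_R = D₄·R̄ = 2.282 × 5.4667 = 12.4749

12.475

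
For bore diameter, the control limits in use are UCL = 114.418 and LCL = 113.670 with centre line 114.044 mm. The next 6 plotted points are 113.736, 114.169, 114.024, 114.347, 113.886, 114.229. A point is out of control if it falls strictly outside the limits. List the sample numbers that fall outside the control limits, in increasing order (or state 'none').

none

All 6 points lie within [113.670, 114.418].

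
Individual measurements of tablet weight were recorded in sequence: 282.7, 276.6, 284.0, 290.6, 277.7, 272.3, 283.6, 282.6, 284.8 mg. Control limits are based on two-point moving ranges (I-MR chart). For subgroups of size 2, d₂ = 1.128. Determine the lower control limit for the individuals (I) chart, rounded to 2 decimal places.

264.07

X̄ = (282.7 + 276.6 + 284.0 + 290.6 + 277.7 + 272.3 + 283.6 + 282.6 + 284.8) / 9 = 281.6556
Moving ranges: 6.1, 7.4, 6.6, 12.9, 5.4, 11.3, 1.0, 2.2; M̄R̄ = 52.9000 / 8 = 6.6125
LCL = X̄ − 3·M̄R̄/d₂ = 281.6556 − 3 × 6.6125 / 1.128 = 264.0691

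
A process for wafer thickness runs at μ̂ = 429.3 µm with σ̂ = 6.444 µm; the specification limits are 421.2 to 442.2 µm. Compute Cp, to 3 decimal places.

Cp = (USL − LSL) / (6σ̂) = (442.2 − 421.2) / (6 × 6.444) = 21.0000 / 38.6640 = 0.5431

0.543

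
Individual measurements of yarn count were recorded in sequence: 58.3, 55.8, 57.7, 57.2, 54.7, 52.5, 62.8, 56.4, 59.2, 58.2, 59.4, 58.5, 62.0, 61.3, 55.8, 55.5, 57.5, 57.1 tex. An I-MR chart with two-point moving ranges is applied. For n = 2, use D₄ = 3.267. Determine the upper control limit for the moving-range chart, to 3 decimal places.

Moving ranges: 2.5, 1.9, 0.5, 2.5, 2.2, 10.3, 6.4, 2.8, 1.0, 1.2, 0.9, 3.5, 0.7, 5.5, 0.3, 2.0, 0.4; M̄R̄ = 44.6000 / 17 = 2.6235
UCL_MR = D₄·M̄R̄ = 3.267 × 2.6235 = 8.5711

8.571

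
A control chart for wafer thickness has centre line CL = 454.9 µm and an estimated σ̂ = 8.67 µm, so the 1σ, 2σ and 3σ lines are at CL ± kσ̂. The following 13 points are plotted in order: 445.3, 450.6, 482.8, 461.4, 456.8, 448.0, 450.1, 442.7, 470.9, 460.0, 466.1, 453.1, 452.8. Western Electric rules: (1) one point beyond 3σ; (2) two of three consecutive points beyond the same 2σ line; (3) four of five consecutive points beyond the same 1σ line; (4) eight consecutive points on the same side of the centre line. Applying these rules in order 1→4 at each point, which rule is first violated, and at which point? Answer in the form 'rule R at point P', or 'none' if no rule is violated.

Zone of each point (C = within 1σ̂, B = 1σ̂–2σ̂, A = 2σ̂–3σ̂, * = beyond 3σ̂; sign = side of CL): 1:-B, 2:-C, 3:+*, 4:+C, 5:+C, 6:-C, 7:-C, 8:-B, 9:+B, 10:+C, 11:+B, 12:-C, 13:-C
Rule 1 (one point beyond the 3σ limits) is satisfied at point 3.

rule 1 at point 3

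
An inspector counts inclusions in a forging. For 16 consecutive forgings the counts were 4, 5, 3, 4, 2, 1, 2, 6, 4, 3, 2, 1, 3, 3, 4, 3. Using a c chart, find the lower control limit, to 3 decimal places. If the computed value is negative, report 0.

0.000

c̄ = (4 + 5 + 3 + 4 + 2 + 1 + 2 + 6 + 4 + 3 + 2 + 1 + 3 + 3 + 4 + 3) / 16 = 50 / 16 = 3.1250
LCL = c̄ − 3√c̄ = 3.1250 − 3 × 1.7678 = -2.1783 → 0 (cannot be negative)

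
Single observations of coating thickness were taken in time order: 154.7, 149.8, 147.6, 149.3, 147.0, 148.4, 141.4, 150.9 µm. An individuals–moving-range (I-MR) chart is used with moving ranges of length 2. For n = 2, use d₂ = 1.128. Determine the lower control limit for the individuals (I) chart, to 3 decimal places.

X̄ = (154.7 + 149.8 + 147.6 + 149.3 + 147.0 + 148.4 + 141.4 + 150.9) / 8 = 148.6375
Moving ranges: 4.9, 2.2, 1.7, 2.3, 1.4, 7.0, 9.5; M̄R̄ = 29.0000 / 7 = 4.1429
LCL = X̄ − 3·M̄R̄/d₂ = 148.6375 − 3 × 4.1429 / 1.128 = 137.6193

137.619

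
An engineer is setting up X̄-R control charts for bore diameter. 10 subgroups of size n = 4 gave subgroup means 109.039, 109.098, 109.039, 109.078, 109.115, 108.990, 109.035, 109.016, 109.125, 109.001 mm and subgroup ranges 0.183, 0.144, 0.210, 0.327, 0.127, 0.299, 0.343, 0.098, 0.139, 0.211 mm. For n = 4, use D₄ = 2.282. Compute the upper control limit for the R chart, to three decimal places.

0.475

R̄ = (0.183 + 0.144 + 0.210 + 0.327 + 0.127 + 0.299 + 0.343 + 0.098 + 0.139 + 0.211) / 10 = 2.0810 / 10 = 0.2081
UCL_R = D₄·R̄ = 2.282 × 0.2081 = 0.4749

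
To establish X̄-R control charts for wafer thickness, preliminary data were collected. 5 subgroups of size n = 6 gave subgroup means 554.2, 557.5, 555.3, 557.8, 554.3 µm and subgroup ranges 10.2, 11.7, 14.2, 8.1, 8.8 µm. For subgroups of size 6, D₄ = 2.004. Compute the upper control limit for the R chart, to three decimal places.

R̄ = (10.2 + 11.7 + 14.2 + 8.1 + 8.8) / 5 = 53.0000 / 5 = 10.6000
UCL_R = D₄·R̄ = 2.004 × 10.6000 = 21.2424

21.242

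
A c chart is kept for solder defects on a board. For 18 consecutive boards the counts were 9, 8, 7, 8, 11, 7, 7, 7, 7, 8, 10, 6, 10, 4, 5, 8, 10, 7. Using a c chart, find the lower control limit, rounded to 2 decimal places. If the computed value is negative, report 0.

0.00

c̄ = (9 + 8 + 7 + 8 + 11 + 7 + 7 + 7 + 7 + 8 + 10 + 6 + 10 + 4 + 5 + 8 + 10 + 7) / 18 = 139 / 18 = 7.7222
LCL = c̄ − 3√c̄ = 7.7222 − 3 × 2.7789 = -0.6144 → 0 (cannot be negative)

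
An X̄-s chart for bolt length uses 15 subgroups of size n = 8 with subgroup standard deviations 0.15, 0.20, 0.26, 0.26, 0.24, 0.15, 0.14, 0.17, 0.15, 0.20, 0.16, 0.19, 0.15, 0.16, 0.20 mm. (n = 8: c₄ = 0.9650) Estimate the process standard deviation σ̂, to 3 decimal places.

s̄ = (0.15 + 0.20 + 0.26 + 0.26 + 0.24 + 0.15 + 0.14 + 0.17 + 0.15 + 0.20 + 0.16 + 0.19 + 0.15 + 0.16 + 0.20) / 15 = 0.1853
σ̂ = s̄ / c₄ = 0.1853 / 0.9650 = 0.1921

0.192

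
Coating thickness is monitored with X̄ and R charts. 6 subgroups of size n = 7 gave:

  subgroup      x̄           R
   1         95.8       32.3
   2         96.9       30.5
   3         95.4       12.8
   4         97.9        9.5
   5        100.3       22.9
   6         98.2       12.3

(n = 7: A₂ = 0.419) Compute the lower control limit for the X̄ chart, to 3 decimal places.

89.016

X̄̄ = (95.8 + 96.9 + 95.4 + 97.9 + 100.3 + 98.2) / 6 = 584.5000 / 6 = 97.4167
R̄ = (32.3 + 30.5 + 12.8 + 9.5 + 22.9 + 12.3) / 6 = 120.3000 / 6 = 20.0500
LCL = X̄̄ − A₂·R̄ = 97.4167 − 0.419 × 20.0500 = 89.0157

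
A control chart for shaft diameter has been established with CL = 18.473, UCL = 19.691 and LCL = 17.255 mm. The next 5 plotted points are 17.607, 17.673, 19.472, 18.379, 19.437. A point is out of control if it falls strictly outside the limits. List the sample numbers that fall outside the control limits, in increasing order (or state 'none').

All 5 points lie within [17.255, 19.691].

none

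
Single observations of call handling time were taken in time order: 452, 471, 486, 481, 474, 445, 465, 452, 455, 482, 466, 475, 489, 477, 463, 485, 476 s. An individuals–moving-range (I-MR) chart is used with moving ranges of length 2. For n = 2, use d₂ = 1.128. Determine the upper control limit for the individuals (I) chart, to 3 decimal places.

X̄ = (452 + 471 + 486 + 481 + 474 + 445 + 465 + 452 + 455 + 482 + 466 + 475 + 489 + 477 + 463 + 485 + 476) / 17 = 470.2353
Moving ranges: 19, 15, 5, 7, 29, 20, 13, 3, 27, 16, 9, 14, 12, 14, 22, 9; M̄R̄ = 234.0000 / 16 = 14.6250
UCL = X̄ + 3·M̄R̄/d₂ = 470.2353 + 3 × 14.6250 / 1.128 = 509.1316

509.132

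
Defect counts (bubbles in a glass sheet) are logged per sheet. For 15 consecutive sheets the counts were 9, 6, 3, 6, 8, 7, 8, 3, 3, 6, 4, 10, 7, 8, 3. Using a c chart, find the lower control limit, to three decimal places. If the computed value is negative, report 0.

c̄ = (9 + 6 + 3 + 6 + 8 + 7 + 8 + 3 + 3 + 6 + 4 + 10 + 7 + 8 + 3) / 15 = 91 / 15 = 6.0667
LCL = c̄ − 3√c̄ = 6.0667 − 3 × 2.4631 = -1.3225 → 0 (cannot be negative)

0.000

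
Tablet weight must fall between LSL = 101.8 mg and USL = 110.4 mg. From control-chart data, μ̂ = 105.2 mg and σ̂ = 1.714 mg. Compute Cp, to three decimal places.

0.836

Cp = (USL − LSL) / (6σ̂) = (110.4 − 101.8) / (6 × 1.714) = 8.6000 / 10.2840 = 0.8363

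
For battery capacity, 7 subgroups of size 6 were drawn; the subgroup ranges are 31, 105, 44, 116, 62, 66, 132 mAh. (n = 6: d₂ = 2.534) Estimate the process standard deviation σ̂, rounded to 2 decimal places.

R̄ = (31 + 105 + 44 + 116 + 62 + 66 + 132) / 7 = 79.4286
σ̂ = R̄ / d₂ = 79.4286 / 2.534 = 31.3451

31.35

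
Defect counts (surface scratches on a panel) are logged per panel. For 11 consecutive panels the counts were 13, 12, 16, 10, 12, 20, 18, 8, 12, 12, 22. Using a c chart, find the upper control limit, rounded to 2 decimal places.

25.35

c̄ = (13 + 12 + 16 + 10 + 12 + 20 + 18 + 8 + 12 + 12 + 22) / 11 = 155 / 11 = 14.0909
UCL = c̄ + 3√c̄ = 14.0909 + 3 × √14.0909 = 14.0909 + 3 × 3.7538 = 25.3523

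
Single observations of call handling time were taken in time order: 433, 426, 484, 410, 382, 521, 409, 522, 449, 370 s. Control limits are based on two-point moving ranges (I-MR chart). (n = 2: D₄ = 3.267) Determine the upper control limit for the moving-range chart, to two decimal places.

247.93

Moving ranges: 7, 58, 74, 28, 139, 112, 113, 73, 79; M̄R̄ = 683.0000 / 9 = 75.8889
UCL_MR = D₄·M̄R̄ = 3.267 × 75.8889 = 247.9290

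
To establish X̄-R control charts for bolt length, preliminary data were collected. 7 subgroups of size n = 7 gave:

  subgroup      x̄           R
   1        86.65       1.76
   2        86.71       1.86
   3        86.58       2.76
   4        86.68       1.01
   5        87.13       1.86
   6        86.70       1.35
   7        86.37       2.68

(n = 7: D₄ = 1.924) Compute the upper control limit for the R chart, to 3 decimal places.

3.650

R̄ = (1.76 + 1.86 + 2.76 + 1.01 + 1.86 + 1.35 + 2.68) / 7 = 13.2800 / 7 = 1.8971
UCL_R = D₄·R̄ = 1.924 × 1.8971 = 3.6501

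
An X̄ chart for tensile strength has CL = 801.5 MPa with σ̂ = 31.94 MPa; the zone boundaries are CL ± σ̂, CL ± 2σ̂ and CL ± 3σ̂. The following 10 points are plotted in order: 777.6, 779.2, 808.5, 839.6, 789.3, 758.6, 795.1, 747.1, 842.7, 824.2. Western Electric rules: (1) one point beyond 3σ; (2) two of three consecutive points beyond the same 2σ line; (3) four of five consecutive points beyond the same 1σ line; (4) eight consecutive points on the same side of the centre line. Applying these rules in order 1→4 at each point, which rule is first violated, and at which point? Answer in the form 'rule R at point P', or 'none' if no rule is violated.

none

Zone of each point (C = within 1σ̂, B = 1σ̂–2σ̂, A = 2σ̂–3σ̂, * = beyond 3σ̂; sign = side of CL): 1:-C, 2:-C, 3:+C, 4:+B, 5:-C, 6:-B, 7:-C, 8:-B, 9:+B, 10:+C
No rule fires across all 10 points.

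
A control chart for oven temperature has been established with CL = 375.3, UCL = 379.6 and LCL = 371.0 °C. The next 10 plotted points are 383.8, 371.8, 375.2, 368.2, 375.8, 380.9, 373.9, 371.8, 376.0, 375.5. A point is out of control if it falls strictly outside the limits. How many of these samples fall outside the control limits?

Compare each point to [371.0, 379.6]: sample 1 = 383.8 > UCL; sample 4 = 368.2 < LCL; sample 6 = 380.9 > UCL.

3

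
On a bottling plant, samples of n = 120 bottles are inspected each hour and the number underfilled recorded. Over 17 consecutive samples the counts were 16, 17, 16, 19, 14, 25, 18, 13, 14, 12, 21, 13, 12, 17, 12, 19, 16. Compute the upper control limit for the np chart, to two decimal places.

p̄ = Σdᵢ / (k·n) = 274 / (17 × 120) = 0.13431
UCL = np̄ + 3·√(np̄(1−p̄)) = 16.1176 + 3 × √(16.1176×0.86569) = 16.1176 + 3 × 3.7353 = 27.3237

27.32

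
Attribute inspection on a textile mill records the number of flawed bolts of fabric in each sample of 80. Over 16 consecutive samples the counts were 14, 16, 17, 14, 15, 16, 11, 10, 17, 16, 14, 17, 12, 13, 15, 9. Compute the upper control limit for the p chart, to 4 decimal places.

p̄ = Σdᵢ / (k·n) = 226 / (16 × 80) = 0.17656
UCL = p̄ + 3·√(p̄(1−p̄)/n) = 0.17656 + 3 × √(0.17656×0.82344/80) = 0.17656 + 3 × 0.04263 = 0.30445

0.3045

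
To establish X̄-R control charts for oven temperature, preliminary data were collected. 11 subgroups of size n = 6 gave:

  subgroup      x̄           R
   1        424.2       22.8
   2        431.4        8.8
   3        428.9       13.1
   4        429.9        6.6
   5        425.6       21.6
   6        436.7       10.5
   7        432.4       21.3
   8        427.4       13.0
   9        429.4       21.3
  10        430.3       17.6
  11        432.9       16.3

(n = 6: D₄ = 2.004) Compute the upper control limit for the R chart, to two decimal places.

R̄ = (22.8 + 8.8 + 13.1 + 6.6 + 21.6 + 10.5 + 21.3 + 13.0 + 21.3 + 17.6 + 16.3) / 11 = 172.9000 / 11 = 15.7182
UCL_R = D₄·R̄ = 2.004 × 15.7182 = 31.4992

31.50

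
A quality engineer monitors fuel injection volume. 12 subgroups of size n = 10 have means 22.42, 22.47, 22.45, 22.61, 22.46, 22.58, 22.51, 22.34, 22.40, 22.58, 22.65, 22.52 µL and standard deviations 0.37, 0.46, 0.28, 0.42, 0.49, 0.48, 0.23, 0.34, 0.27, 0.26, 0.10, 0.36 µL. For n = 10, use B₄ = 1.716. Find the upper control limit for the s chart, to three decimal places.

s̄ = (0.37 + 0.46 + 0.28 + 0.42 + 0.49 + 0.48 + 0.23 + 0.34 + 0.27 + 0.26 + 0.10 + 0.36) / 12 = 0.3383
UCL_s = B₄·s̄ = 1.716 × 0.3383 = 0.5806

0.581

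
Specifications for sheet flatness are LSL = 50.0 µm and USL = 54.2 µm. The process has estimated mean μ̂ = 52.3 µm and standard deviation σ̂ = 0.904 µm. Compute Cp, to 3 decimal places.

0.774

Cp = (USL − LSL) / (6σ̂) = (54.2 − 50.0) / (6 × 0.904) = 4.2000 / 5.4240 = 0.7743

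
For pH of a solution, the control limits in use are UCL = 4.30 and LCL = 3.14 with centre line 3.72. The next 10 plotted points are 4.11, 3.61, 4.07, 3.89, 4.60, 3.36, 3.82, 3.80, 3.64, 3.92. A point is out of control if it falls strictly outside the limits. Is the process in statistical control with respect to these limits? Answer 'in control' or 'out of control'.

out of control

Compare each point to [3.14, 4.30]: sample 5 = 4.60 > UCL.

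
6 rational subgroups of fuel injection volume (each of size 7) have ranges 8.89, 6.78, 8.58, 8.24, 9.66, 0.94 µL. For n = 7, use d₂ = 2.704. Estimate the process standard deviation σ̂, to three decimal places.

2.656

R̄ = (8.89 + 6.78 + 8.58 + 8.24 + 9.66 + 0.94) / 6 = 7.1817
σ̂ = R̄ / d₂ = 7.1817 / 2.704 = 2.6559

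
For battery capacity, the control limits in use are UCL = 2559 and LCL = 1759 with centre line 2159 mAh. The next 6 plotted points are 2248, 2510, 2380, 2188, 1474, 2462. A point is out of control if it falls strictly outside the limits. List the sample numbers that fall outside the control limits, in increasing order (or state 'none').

5

Compare each point to [1759, 2559]: sample 5 = 1474 < LCL.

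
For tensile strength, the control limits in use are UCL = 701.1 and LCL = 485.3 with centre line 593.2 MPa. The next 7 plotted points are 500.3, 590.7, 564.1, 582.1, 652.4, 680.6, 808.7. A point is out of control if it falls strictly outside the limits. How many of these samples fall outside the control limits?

1

Compare each point to [485.3, 701.1]: sample 7 = 808.7 > UCL.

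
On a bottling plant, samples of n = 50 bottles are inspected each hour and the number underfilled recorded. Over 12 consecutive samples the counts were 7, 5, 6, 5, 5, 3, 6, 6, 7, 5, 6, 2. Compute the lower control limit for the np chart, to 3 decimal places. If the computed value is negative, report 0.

0.000

p̄ = Σdᵢ / (k·n) = 63 / (12 × 50) = 0.10500
LCL = np̄ − 3·√(np̄(1−p̄)) = 5.2500 − 3 × 2.1677 = -1.2530 → 0 (negative, so LCL = 0)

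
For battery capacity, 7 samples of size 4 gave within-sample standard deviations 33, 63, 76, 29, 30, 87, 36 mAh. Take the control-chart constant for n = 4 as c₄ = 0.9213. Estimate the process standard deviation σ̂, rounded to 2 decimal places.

s̄ = (33 + 63 + 76 + 29 + 30 + 87 + 36) / 7 = 50.5714
σ̂ = s̄ / c₄ = 50.5714 / 0.9213 = 54.8914

54.89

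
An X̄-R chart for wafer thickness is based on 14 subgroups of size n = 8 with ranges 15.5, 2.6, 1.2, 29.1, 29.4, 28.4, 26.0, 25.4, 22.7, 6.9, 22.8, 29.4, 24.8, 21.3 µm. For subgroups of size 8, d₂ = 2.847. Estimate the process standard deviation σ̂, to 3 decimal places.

7.163

R̄ = (15.5 + 2.6 + 1.2 + 29.1 + 29.4 + 28.4 + 26.0 + 25.4 + 22.7 + 6.9 + 22.8 + 29.4 + 24.8 + 21.3) / 14 = 20.3929
σ̂ = R̄ / d₂ = 20.3929 / 2.847 = 7.1629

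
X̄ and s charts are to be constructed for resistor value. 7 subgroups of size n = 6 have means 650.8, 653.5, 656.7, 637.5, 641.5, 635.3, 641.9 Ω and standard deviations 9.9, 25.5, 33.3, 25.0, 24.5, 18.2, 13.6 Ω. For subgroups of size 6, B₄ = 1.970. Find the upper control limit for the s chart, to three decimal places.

42.214

s̄ = (9.9 + 25.5 + 33.3 + 25.0 + 24.5 + 18.2 + 13.6) / 7 = 21.4286
UCL_s = B₄·s̄ = 1.970 × 21.4286 = 42.2143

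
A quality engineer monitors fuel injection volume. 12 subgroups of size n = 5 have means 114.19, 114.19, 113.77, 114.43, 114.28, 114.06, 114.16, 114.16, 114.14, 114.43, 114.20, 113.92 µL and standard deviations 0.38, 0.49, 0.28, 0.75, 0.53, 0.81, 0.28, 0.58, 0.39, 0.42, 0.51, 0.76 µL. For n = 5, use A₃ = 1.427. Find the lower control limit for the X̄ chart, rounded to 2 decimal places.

113.43

X̄̄ = (114.19 + 114.19 + 113.77 + 114.43 + 114.28 + 114.06 + 114.16 + 114.16 + 114.14 + 114.43 + 114.20 + 113.92) / 12 = 114.1608
s̄ = (0.38 + 0.49 + 0.28 + 0.75 + 0.53 + 0.81 + 0.28 + 0.58 + 0.39 + 0.42 + 0.51 + 0.76) / 12 = 0.5150
LCL = X̄̄ − A₃·s̄ = 114.1608 − 1.427 × 0.5150 = 113.4259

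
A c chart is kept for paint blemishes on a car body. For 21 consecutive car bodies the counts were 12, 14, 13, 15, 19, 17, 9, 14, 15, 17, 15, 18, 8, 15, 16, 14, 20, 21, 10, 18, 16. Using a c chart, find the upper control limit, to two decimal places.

c̄ = (12 + 14 + 13 + 15 + 19 + 17 + 9 + 14 + 15 + 17 + 15 + 18 + 8 + 15 + 16 + 14 + 20 + 21 + 10 + 18 + 16) / 21 = 316 / 21 = 15.0476
UCL = c̄ + 3√c̄ = 15.0476 + 3 × √15.0476 = 15.0476 + 3 × 3.8791 = 26.6850

26.68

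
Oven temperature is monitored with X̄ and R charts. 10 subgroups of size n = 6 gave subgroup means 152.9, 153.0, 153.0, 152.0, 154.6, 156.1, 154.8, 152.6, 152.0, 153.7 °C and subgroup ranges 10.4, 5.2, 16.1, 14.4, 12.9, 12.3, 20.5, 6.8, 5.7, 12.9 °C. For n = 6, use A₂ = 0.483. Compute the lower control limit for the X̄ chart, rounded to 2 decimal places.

147.81

X̄̄ = (152.9 + 153.0 + 153.0 + 152.0 + 154.6 + 156.1 + 154.8 + 152.6 + 152.0 + 153.7) / 10 = 1534.7000 / 10 = 153.4700
R̄ = (10.4 + 5.2 + 16.1 + 14.4 + 12.9 + 12.3 + 20.5 + 6.8 + 5.7 + 12.9) / 10 = 117.2000 / 10 = 11.7200
LCL = X̄̄ − A₂·R̄ = 153.4700 − 0.483 × 11.7200 = 147.8092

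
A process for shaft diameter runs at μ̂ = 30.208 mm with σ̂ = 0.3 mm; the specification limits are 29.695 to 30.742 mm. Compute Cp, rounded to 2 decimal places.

0.58

Cp = (USL − LSL) / (6σ̂) = (30.742 − 29.695) / (6 × 0.3) = 1.0470 / 1.8000 = 0.5817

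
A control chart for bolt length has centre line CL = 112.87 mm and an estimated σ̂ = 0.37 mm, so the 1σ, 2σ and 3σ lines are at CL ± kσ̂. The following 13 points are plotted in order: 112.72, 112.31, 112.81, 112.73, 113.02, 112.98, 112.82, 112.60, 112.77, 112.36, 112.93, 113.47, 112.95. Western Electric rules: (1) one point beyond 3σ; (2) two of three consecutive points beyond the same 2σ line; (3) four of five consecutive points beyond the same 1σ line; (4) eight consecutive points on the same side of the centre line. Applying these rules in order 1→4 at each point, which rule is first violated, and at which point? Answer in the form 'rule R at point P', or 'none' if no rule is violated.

none

Zone of each point (C = within 1σ̂, B = 1σ̂–2σ̂, A = 2σ̂–3σ̂, * = beyond 3σ̂; sign = side of CL): 1:-C, 2:-B, 3:-C, 4:-C, 5:+C, 6:+C, 7:-C, 8:-C, 9:-C, 10:-B, 11:+C, 12:+B, 13:+C
No rule fires across all 13 points.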